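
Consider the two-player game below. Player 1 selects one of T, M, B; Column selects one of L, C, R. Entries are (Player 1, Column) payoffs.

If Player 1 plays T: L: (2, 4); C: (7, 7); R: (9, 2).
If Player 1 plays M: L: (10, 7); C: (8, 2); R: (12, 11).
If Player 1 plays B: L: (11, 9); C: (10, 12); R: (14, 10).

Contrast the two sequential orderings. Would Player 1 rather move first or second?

If Player 1 leads: Column's best replies are T→C, M→R, B→C; Player 1's induced payoffs 7, 12, 10; outcome (M, R), payoffs (12, 11).
If Column leads: Player 1's best replies are L→B, C→B, R→B; Column's induced payoffs 9, 12, 10; outcome (B, C), payoffs (10, 12).
Player 1 gets 12 moving first and 10 moving second, so Player 1 prefers to move first.

first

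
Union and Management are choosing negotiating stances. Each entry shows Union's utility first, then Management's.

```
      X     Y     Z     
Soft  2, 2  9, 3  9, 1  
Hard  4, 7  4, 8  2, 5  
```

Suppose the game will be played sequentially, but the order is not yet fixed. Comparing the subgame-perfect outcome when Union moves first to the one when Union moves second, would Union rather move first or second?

first

If Union leads: Management's best replies are Soft→Y, Hard→Y; Union's induced payoffs 9, 4; outcome (Soft, Y), payoffs (9, 3).
If Management leads: Union's best replies are X→Hard, Y→Soft, Z→Soft; Management's induced payoffs 7, 3, 1; outcome (Hard, X), payoffs (4, 7).
Union gets 9 moving first and 4 moving second, so Union prefers to move first.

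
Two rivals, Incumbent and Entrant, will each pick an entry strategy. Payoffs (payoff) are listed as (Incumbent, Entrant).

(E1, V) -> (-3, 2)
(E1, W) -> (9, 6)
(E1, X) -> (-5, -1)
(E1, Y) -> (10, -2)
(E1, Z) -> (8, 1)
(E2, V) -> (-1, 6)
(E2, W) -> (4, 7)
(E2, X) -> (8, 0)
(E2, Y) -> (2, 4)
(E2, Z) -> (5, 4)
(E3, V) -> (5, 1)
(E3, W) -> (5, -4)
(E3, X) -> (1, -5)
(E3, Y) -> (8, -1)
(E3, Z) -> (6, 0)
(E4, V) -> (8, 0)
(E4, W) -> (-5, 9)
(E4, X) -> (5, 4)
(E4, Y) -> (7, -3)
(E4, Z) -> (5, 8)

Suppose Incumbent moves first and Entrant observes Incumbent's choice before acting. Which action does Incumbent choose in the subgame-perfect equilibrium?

E1

Solve by backward induction (Incumbent leads).
- E1: BR = W, leader payoff 9.
- E2: BR = W, leader payoff 4.
- E3: BR = V, leader payoff 5.
- E4: BR = W, leader payoff -5.
Incumbent's induced payoffs are 9, 4, 5, -5, so Incumbent commits to E1. Subgame-perfect outcome: (E1, W) with payoffs (9, 6).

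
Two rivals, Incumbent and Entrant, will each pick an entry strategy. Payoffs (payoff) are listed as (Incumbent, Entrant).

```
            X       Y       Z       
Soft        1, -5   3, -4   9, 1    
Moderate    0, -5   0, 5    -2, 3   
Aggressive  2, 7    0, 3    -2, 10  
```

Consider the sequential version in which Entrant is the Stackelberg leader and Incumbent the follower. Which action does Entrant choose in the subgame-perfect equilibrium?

X

Work backward from Incumbent's decision.
- X: Incumbent compares 1, 0, 2 and picks Aggressive; Entrant would get 7.
- Y: Incumbent compares 3, 0, 0 and picks Soft; Entrant would get -4.
- Z: Incumbent compares 9, -2, -2 and picks Soft; Entrant would get 1.
Maximizing over 7, -4, 1, Entrant chooses X. Subgame-perfect outcome: (Aggressive, X) with payoffs (2, 7).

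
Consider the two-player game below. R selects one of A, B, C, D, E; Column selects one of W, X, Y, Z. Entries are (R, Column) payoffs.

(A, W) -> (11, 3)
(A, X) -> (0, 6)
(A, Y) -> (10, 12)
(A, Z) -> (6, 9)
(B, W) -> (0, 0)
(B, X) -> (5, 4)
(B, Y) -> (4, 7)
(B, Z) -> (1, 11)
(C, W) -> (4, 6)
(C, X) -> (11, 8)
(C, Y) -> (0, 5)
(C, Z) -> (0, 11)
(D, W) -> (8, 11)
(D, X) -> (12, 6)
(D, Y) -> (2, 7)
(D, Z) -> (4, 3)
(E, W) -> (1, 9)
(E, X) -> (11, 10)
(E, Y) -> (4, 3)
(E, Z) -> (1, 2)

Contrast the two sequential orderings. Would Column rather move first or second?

first

If R leads: Column's best replies are A→Y, B→Z, C→Z, D→W, E→X; R's induced payoffs 10, 1, 0, 8, 11; outcome (E, X), payoffs (11, 10).
If Column leads: R's best replies are W→A, X→D, Y→A, Z→A; Column's induced payoffs 3, 6, 12, 9; outcome (A, Y), payoffs (10, 12).
Column gets 12 moving first and 10 moving second, so Column prefers to move first.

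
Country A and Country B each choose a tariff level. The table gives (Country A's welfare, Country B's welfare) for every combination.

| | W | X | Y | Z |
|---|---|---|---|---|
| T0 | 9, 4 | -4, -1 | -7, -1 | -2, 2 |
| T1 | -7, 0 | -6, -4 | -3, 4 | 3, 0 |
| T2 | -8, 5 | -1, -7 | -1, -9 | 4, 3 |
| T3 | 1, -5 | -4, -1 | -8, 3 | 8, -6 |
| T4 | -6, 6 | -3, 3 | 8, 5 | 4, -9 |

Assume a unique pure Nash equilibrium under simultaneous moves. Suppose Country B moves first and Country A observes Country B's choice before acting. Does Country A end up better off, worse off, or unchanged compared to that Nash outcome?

worse off

Country A best-responds to each possible Country B move:
- W: BR = T0, leader payoff 4.
- X: BR = T2, leader payoff -7.
- Y: BR = T4, leader payoff 5.
- Z: BR = T3, leader payoff -6.
Among 4, -7, 5, -6, the best is 5 at Y. Subgame-perfect outcome: (T4, Y) with payoffs (8, 5).
Now find the simultaneous Nash equilibrium.
Country A's best replies: W→T0; X→T2; Y→T4; Z→T3.
Country B's best replies: T0→W; T1→Y; T2→W; T3→Y; T4→W.
The unique mutual best reply is (T0, W), giving (9, 4).
Country A earns 8 sequentially versus 9 at the Nash outcome: worse off.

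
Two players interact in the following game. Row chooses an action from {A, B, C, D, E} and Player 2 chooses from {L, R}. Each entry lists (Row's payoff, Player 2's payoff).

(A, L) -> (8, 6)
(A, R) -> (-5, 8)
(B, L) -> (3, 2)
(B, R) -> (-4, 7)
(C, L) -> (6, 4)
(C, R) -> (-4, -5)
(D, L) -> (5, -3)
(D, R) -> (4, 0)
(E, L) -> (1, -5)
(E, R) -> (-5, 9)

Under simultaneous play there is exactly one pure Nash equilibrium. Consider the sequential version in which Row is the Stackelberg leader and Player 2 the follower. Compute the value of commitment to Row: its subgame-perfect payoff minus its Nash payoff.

2

Solve by backward induction (Row leads).
- A → Player 2 plays R (best of 6, 8); Row gets -5.
- B → Player 2 plays R (best of 2, 7); Row gets -4.
- C → Player 2 plays L (best of 4, -5); Row gets 6.
- D → Player 2 plays R (best of -3, 0); Row gets 4.
- E → Player 2 plays R (best of -5, 9); Row gets -5.
Row's induced payoffs are -5, -4, 6, 4, -5, so Row commits to C. Subgame-perfect outcome: (C, L) with payoffs (6, 4).
Now find the simultaneous Nash equilibrium.
Row's best replies: L→A; R→D.
Player 2's best replies: A→R; B→R; C→L; D→R; E→R.
The unique mutual best reply is (D, R), giving (4, 0).
Row's commitment gain: 6 − 4 = 2.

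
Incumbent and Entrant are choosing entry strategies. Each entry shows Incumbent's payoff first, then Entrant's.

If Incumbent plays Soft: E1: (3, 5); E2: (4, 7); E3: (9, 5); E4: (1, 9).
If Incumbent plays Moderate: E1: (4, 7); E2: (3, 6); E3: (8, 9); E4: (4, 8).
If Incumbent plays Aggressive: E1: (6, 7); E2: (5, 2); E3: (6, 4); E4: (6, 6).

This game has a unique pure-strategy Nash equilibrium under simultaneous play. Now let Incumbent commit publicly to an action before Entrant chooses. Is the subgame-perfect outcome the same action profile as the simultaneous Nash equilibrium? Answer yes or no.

Solve by backward induction (Incumbent leads).
- Soft: Entrant compares 5, 7, 5, 9 and picks E4; Incumbent would get 1.
- Moderate: Entrant compares 7, 6, 9, 8 and picks E3; Incumbent would get 8.
- Aggressive: Entrant compares 7, 2, 4, 6 and picks E1; Incumbent would get 6.
Maximizing over 1, 8, 6, Incumbent chooses Moderate. Subgame-perfect outcome: (Moderate, E3) with payoffs (8, 9).
For the simultaneous game, intersect best replies.
Incumbent's best replies: E1→Aggressive; E2→Aggressive; E3→Soft; E4→Aggressive.
Entrant's best replies: Soft→E4; Moderate→E3; Aggressive→E1.
The unique mutual best reply is (Aggressive, E1), giving (6, 7).
Sequential outcome (Moderate, E3) differs from the Nash profile (Aggressive, E1).

no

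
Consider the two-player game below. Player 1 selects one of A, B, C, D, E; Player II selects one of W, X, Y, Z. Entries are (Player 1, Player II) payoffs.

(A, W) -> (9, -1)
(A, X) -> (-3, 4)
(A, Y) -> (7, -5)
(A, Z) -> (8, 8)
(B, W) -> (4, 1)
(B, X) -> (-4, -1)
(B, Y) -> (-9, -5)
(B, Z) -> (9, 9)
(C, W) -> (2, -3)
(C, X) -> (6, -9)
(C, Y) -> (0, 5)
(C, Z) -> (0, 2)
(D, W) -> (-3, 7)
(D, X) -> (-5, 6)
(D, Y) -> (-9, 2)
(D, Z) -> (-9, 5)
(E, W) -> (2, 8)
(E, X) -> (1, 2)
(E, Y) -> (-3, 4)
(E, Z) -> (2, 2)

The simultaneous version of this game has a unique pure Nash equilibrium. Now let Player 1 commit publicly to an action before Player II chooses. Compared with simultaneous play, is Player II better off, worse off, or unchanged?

Backward induction with Player 1 moving first.
- A: Player II compares -1, 4, -5, 8 and picks Z; Player 1 would get 8.
- B: Player II compares 1, -1, -5, 9 and picks Z; Player 1 would get 9.
- C: Player II compares -3, -9, 5, 2 and picks Y; Player 1 would get 0.
- D: Player II compares 7, 6, 2, 5 and picks W; Player 1 would get -3.
- E: Player II compares 8, 2, 4, 2 and picks W; Player 1 would get 2.
Player 1's induced payoffs are 8, 9, 0, -3, 2, so Player 1 commits to B. Subgame-perfect outcome: (B, Z) with payoffs (9, 9).
Now find the simultaneous Nash equilibrium.
Player 1's best replies: W→A; X→C; Y→A; Z→B.
Player II's best replies: A→Z; B→Z; C→Y; D→W; E→W.
The unique mutual best reply is (B, Z), giving (9, 9).
Player II earns 9 sequentially versus 9 at the Nash outcome: unchanged.

unchanged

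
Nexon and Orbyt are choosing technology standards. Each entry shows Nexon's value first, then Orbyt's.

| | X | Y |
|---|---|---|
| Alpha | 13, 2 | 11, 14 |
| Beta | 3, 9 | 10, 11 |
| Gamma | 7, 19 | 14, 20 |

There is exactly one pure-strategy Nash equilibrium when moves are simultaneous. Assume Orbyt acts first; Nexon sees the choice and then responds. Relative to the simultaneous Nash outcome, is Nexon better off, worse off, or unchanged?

Backward induction with Orbyt moving first.
- X: BR = Alpha, leader payoff 2.
- Y: BR = Gamma, leader payoff 20.
Maximizing over 2, 20, Orbyt chooses Y. Subgame-perfect outcome: (Gamma, Y) with payoffs (14, 20).
For the simultaneous game, intersect best replies.
Nexon's best replies: X→Alpha; Y→Gamma.
Orbyt's best replies: Alpha→Y; Beta→Y; Gamma→Y.
The unique mutual best reply is (Gamma, Y), giving (14, 20).
Nexon earns 14 sequentially versus 14 at the Nash outcome: unchanged.

unchanged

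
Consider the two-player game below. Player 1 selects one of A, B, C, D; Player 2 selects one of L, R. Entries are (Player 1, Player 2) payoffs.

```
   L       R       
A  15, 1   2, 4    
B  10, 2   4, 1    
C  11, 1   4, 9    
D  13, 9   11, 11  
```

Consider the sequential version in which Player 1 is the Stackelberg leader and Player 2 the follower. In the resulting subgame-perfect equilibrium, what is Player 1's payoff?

11

Work backward from Player 2's decision.
- A → Player 2 plays R (best of 1, 4); Player 1 gets 2.
- B → Player 2 plays L (best of 2, 1); Player 1 gets 10.
- C → Player 2 plays R (best of 1, 9); Player 1 gets 4.
- D → Player 2 plays R (best of 9, 11); Player 1 gets 11.
Among 2, 10, 4, 11, the best is 11 at D. Subgame-perfect outcome: (D, R) with payoffs (11, 11).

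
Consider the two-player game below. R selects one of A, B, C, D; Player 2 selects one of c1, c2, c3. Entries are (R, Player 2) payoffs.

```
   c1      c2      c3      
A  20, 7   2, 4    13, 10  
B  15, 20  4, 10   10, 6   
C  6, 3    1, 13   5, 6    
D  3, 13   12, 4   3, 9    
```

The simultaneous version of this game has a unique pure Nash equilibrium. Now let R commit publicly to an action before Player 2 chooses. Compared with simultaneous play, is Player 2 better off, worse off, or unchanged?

Solve by backward induction (R leads).
- A → Player 2 plays c3 (best of 7, 4, 10); R gets 13.
- B → Player 2 plays c1 (best of 20, 10, 6); R gets 15.
- C → Player 2 plays c2 (best of 3, 13, 6); R gets 1.
- D → Player 2 plays c1 (best of 13, 4, 9); R gets 3.
R's induced payoffs are 13, 15, 1, 3, so R commits to B. Subgame-perfect outcome: (B, c1) with payoffs (15, 20).
Now find the simultaneous Nash equilibrium.
R's best replies: c1→A; c2→D; c3→A.
Player 2's best replies: A→c3; B→c1; C→c2; D→c1.
The unique mutual best reply is (A, c3), giving (13, 10).
Player 2 earns 20 sequentially versus 10 at the Nash outcome: better off.

better off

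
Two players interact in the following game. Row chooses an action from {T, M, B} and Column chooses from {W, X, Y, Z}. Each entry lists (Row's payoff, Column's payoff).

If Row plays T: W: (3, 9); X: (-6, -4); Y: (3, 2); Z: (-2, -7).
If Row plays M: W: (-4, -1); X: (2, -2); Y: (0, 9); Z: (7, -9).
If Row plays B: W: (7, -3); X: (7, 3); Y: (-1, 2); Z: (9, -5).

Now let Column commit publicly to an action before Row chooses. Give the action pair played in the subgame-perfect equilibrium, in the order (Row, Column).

(B, X)

Solve by backward induction (Column leads).
- W: Row compares 3, -4, 7 and picks B; Column would get -3.
- X: Row compares -6, 2, 7 and picks B; Column would get 3.
- Y: Row compares 3, 0, -1 and picks T; Column would get 2.
- Z: Row compares -2, 7, 9 and picks B; Column would get -5.
Column's induced payoffs are -3, 3, 2, -5, so Column commits to X. Subgame-perfect outcome: (B, X) with payoffs (7, 3).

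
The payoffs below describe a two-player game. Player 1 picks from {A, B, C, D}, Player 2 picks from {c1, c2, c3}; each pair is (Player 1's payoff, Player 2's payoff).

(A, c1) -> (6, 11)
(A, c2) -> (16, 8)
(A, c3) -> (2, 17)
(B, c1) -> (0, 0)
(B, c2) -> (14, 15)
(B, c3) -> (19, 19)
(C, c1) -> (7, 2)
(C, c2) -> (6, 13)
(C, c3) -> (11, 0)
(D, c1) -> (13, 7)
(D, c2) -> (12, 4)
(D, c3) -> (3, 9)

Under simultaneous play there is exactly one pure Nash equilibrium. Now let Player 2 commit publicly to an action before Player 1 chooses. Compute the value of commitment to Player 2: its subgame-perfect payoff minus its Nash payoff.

Solve by backward induction (Player 2 leads).
- c1: BR = D, leader payoff 7.
- c2: BR = A, leader payoff 8.
- c3: BR = B, leader payoff 19.
Maximizing over 7, 8, 19, Player 2 chooses c3. Subgame-perfect outcome: (B, c3) with payoffs (19, 19).
Now find the simultaneous Nash equilibrium.
Player 1's best replies: c1→D; c2→A; c3→B.
Player 2's best replies: A→c3; B→c3; C→c2; D→c3.
The unique mutual best reply is (B, c3), giving (19, 19).
Player 2's commitment gain: 19 − 19 = 0.

0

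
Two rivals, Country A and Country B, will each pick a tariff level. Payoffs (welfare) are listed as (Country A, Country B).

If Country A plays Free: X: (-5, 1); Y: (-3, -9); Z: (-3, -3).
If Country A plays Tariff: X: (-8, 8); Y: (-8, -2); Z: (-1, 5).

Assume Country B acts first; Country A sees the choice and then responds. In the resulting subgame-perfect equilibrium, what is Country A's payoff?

Solve by backward induction (Country B leads).
- X: BR = Free, leader payoff 1.
- Y: BR = Free, leader payoff -9.
- Z: BR = Tariff, leader payoff 5.
Among 1, -9, 5, the best is 5 at Z. Subgame-perfect outcome: (Tariff, Z) with payoffs (-1, 5).

-1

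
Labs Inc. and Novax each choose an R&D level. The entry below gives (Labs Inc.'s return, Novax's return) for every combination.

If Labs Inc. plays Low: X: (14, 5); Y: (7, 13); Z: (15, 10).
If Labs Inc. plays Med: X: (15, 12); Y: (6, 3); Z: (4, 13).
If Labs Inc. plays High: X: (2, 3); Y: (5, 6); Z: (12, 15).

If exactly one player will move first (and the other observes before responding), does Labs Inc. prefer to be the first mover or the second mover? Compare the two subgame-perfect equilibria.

If Labs Inc. leads: Novax's best replies are Low→Y, Med→Z, High→Z; Labs Inc.'s induced payoffs 7, 4, 12; outcome (High, Z), payoffs (12, 15).
If Novax leads: Labs Inc.'s best replies are X→Med, Y→Low, Z→Low; Novax's induced payoffs 12, 13, 10; outcome (Low, Y), payoffs (7, 13).
Labs Inc. gets 12 moving first and 7 moving second, so Labs Inc. prefers to move first.

first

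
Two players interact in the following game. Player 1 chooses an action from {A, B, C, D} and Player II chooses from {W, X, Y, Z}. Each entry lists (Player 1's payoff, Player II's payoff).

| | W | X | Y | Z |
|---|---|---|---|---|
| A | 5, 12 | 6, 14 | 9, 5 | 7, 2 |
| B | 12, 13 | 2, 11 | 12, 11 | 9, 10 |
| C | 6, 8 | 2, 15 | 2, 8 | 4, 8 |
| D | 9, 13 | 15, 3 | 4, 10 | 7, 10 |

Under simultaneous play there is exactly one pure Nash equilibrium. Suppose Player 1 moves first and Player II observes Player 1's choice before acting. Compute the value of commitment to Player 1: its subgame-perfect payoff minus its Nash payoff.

0

Work backward from Player II's decision.
- A: BR = X, leader payoff 6.
- B: BR = W, leader payoff 12.
- C: BR = X, leader payoff 2.
- D: BR = W, leader payoff 9.
Among 6, 12, 2, 9, the best is 12 at B. Subgame-perfect outcome: (B, W) with payoffs (12, 13).
Now find the simultaneous Nash equilibrium.
Player 1's best replies: W→B; X→D; Y→B; Z→B.
Player II's best replies: A→X; B→W; C→X; D→W.
The unique mutual best reply is (B, W), giving (12, 13).
Player 1's commitment gain: 12 − 12 = 0.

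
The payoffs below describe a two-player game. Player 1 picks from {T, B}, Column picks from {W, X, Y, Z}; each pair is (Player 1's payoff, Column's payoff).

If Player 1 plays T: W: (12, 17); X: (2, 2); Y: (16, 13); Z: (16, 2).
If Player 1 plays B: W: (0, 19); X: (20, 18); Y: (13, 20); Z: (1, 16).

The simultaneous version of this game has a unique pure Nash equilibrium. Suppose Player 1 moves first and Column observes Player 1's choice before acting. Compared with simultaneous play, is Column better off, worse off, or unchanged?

better off

Column best-responds to each possible Player 1 move:
- T: BR = W, leader payoff 12.
- B: BR = Y, leader payoff 13.
Maximizing over 12, 13, Player 1 chooses B. Subgame-perfect outcome: (B, Y) with payoffs (13, 20).
Under simultaneous play:
Player 1's best replies: W→T; X→B; Y→T; Z→T.
Column's best replies: T→W; B→Y.
Only (T, W) has each player best-responding; Nash payoffs (12, 17).
Column earns 20 sequentially versus 17 at the Nash outcome: better off.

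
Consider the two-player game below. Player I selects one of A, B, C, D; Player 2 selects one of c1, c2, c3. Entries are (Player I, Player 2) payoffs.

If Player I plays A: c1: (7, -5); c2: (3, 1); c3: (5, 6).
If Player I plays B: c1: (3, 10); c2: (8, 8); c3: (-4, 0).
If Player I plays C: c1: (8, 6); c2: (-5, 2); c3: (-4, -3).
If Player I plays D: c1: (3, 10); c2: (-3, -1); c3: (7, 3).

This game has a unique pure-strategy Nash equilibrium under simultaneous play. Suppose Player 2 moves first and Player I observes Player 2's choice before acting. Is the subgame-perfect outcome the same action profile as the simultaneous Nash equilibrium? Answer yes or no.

Player I best-responds to each possible Player 2 move:
- c1 → Player I plays C (best of 7, 3, 8, 3); Player 2 gets 6.
- c2 → Player I plays B (best of 3, 8, -5, -3); Player 2 gets 8.
- c3 → Player I plays D (best of 5, -4, -4, 7); Player 2 gets 3.
Among 6, 8, 3, the best is 8 at c2. Subgame-perfect outcome: (B, c2) with payoffs (8, 8).
Under simultaneous play:
Player I's best replies: c1→C; c2→B; c3→D.
Player 2's best replies: A→c3; B→c1; C→c1; D→c1.
Only (C, c1) has each player best-responding; Nash payoffs (8, 6).
Sequential outcome (B, c2) differs from the Nash profile (C, c1).

no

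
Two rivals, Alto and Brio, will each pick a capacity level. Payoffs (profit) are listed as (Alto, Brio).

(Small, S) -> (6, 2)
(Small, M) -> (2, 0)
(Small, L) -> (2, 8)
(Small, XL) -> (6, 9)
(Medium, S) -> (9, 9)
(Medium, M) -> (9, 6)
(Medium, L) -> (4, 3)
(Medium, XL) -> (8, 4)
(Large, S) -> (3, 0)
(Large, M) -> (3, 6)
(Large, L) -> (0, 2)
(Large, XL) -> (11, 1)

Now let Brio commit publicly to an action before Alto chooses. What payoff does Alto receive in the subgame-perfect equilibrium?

9

Backward induction with Brio moving first.
- S: Alto compares 6, 9, 3 and picks Medium; Brio would get 9.
- M: Alto compares 2, 9, 3 and picks Medium; Brio would get 6.
- L: Alto compares 2, 4, 0 and picks Medium; Brio would get 3.
- XL: Alto compares 6, 8, 11 and picks Large; Brio would get 1.
Maximizing over 9, 6, 3, 1, Brio chooses S. Subgame-perfect outcome: (Medium, S) with payoffs (9, 9).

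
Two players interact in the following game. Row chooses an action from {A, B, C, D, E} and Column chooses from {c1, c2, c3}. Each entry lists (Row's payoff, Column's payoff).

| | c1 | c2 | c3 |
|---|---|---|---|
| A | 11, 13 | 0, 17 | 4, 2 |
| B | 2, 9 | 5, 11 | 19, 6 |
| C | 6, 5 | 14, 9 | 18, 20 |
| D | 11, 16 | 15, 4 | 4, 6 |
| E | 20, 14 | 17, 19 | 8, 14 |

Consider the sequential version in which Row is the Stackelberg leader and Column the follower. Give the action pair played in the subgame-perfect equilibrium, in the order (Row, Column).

Backward induction with Row moving first.
- A: BR = c2, leader payoff 0.
- B: BR = c2, leader payoff 5.
- C: BR = c3, leader payoff 18.
- D: BR = c1, leader payoff 11.
- E: BR = c2, leader payoff 17.
Maximizing over 0, 5, 18, 11, 17, Row chooses C. Subgame-perfect outcome: (C, c3) with payoffs (18, 20).

(C, c3)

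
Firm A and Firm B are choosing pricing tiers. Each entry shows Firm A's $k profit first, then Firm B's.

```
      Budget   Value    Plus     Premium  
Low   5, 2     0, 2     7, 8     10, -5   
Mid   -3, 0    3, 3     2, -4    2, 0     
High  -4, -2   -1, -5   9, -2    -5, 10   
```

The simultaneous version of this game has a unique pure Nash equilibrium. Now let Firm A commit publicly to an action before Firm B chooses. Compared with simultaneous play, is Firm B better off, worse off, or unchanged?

Firm B best-responds to each possible Firm A move:
- Low: BR = Plus, leader payoff 7.
- Mid: BR = Value, leader payoff 3.
- High: BR = Premium, leader payoff -5.
Among 7, 3, -5, the best is 7 at Low. Subgame-perfect outcome: (Low, Plus) with payoffs (7, 8).
Under simultaneous play:
Firm A's best replies: Budget→Low; Value→Mid; Plus→High; Premium→Low.
Firm B's best replies: Low→Plus; Mid→Value; High→Premium.
Only (Mid, Value) has each player best-responding; Nash payoffs (3, 3).
Firm B earns 8 sequentially versus 3 at the Nash outcome: better off.

better off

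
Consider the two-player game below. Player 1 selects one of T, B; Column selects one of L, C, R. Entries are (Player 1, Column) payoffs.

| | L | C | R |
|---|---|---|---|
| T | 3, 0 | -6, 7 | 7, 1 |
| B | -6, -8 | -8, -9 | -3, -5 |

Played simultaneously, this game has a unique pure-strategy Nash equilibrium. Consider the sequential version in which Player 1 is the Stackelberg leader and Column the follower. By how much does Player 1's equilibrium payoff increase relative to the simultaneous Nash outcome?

Column best-responds to each possible Player 1 move:
- T: BR = C, leader payoff -6.
- B: BR = R, leader payoff -3.
Maximizing over -6, -3, Player 1 chooses B. Subgame-perfect outcome: (B, R) with payoffs (-3, -5).
Now find the simultaneous Nash equilibrium.
Player 1's best replies: L→T; C→T; R→T.
Column's best replies: T→C; B→R.
The unique mutual best reply is (T, C), giving (-6, 7).
Player 1's commitment gain: -3 − -6 = 3.

3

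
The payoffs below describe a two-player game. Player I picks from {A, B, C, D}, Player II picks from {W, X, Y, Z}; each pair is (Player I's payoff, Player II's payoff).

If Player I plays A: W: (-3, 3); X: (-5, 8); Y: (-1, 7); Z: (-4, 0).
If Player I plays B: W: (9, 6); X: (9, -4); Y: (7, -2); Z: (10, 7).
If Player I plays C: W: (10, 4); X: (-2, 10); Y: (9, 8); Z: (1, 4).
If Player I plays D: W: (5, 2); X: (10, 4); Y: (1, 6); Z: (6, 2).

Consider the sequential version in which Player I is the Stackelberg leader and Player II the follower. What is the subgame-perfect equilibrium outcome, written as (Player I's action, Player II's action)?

(B, Z)

Solve by backward induction (Player I leads).
- A → Player II plays X (best of 3, 8, 7, 0); Player I gets -5.
- B → Player II plays Z (best of 6, -4, -2, 7); Player I gets 10.
- C → Player II plays X (best of 4, 10, 8, 4); Player I gets -2.
- D → Player II plays Y (best of 2, 4, 6, 2); Player I gets 1.
Among -5, 10, -2, 1, the best is 10 at B. Subgame-perfect outcome: (B, Z) with payoffs (10, 7).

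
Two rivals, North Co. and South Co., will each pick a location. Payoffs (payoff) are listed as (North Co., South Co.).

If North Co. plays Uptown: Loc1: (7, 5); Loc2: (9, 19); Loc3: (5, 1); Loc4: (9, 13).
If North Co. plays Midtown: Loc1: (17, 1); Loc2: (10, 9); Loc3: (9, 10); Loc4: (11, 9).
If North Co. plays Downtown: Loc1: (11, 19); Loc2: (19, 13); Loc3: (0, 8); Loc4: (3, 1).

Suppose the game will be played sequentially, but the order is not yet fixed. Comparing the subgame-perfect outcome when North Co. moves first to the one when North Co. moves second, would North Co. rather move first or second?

If North Co. leads: South Co.'s best replies are Uptown→Loc2, Midtown→Loc3, Downtown→Loc1; North Co.'s induced payoffs 9, 9, 11; outcome (Downtown, Loc1), payoffs (11, 19).
If South Co. leads: North Co.'s best replies are Loc1→Midtown, Loc2→Downtown, Loc3→Midtown, Loc4→Midtown; South Co.'s induced payoffs 1, 13, 10, 9; outcome (Downtown, Loc2), payoffs (19, 13).
North Co. gets 11 moving first and 19 moving second, so North Co. prefers to move second.

second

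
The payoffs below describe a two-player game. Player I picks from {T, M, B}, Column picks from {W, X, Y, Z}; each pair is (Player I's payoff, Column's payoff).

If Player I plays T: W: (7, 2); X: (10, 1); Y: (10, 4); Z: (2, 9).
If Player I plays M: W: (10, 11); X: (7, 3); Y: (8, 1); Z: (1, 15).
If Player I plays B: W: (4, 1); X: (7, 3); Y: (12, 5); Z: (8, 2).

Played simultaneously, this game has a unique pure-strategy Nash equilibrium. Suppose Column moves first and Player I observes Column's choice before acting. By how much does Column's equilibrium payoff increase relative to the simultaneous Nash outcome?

Work backward from Player I's decision.
- W: BR = M, leader payoff 11.
- X: BR = T, leader payoff 1.
- Y: BR = B, leader payoff 5.
- Z: BR = B, leader payoff 2.
Among 11, 1, 5, 2, the best is 11 at W. Subgame-perfect outcome: (M, W) with payoffs (10, 11).
Under simultaneous play:
Player I's best replies: W→M; X→T; Y→B; Z→B.
Column's best replies: T→Z; M→Z; B→Y.
The unique mutual best reply is (B, Y), giving (12, 5).
Column's commitment gain: 11 − 5 = 6.

6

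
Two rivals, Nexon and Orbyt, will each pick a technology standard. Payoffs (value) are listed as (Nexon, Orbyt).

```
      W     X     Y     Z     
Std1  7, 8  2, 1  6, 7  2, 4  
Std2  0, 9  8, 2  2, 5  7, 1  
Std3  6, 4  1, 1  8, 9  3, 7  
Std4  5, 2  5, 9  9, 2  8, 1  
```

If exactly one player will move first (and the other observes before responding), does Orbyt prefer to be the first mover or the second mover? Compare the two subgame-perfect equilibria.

If Nexon leads: Orbyt's best replies are Std1→W, Std2→W, Std3→Y, Std4→X; Nexon's induced payoffs 7, 0, 8, 5; outcome (Std3, Y), payoffs (8, 9).
If Orbyt leads: Nexon's best replies are W→Std1, X→Std2, Y→Std4, Z→Std4; Orbyt's induced payoffs 8, 2, 2, 1; outcome (Std1, W), payoffs (7, 8).
Orbyt gets 8 moving first and 9 moving second, so Orbyt prefers to move second.

second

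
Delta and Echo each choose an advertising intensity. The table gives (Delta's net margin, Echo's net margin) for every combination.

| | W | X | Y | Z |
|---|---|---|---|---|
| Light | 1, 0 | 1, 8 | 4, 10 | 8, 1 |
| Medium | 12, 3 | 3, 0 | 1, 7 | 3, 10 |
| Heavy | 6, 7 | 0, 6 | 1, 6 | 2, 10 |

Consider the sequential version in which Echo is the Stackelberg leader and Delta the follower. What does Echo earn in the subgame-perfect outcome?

10

Solve by backward induction (Echo leads).
- W: BR = Medium, leader payoff 3.
- X: BR = Medium, leader payoff 0.
- Y: BR = Light, leader payoff 10.
- Z: BR = Light, leader payoff 1.
Echo's induced payoffs are 3, 0, 10, 1, so Echo commits to Y. Subgame-perfect outcome: (Light, Y) with payoffs (4, 10).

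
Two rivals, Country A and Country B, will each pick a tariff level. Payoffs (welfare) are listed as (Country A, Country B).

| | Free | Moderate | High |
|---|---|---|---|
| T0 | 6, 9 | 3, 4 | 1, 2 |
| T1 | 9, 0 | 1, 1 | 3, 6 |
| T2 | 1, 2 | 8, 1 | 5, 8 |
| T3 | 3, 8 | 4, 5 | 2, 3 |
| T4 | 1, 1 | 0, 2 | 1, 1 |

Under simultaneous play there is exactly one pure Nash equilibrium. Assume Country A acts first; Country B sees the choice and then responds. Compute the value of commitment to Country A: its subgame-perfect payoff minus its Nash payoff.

1

Work backward from Country B's decision.
- T0: Country B compares 9, 4, 2 and picks Free; Country A would get 6.
- T1: Country B compares 0, 1, 6 and picks High; Country A would get 3.
- T2: Country B compares 2, 1, 8 and picks High; Country A would get 5.
- T3: Country B compares 8, 5, 3 and picks Free; Country A would get 3.
- T4: Country B compares 1, 2, 1 and picks Moderate; Country A would get 0.
Maximizing over 6, 3, 5, 3, 0, Country A chooses T0. Subgame-perfect outcome: (T0, Free) with payoffs (6, 9).
For the simultaneous game, intersect best replies.
Country A's best replies: Free→T1; Moderate→T2; High→T2.
Country B's best replies: T0→Free; T1→High; T2→High; T3→Free; T4→Moderate.
The unique mutual best reply is (T2, High), giving (5, 8).
Country A's commitment gain: 6 − 5 = 1.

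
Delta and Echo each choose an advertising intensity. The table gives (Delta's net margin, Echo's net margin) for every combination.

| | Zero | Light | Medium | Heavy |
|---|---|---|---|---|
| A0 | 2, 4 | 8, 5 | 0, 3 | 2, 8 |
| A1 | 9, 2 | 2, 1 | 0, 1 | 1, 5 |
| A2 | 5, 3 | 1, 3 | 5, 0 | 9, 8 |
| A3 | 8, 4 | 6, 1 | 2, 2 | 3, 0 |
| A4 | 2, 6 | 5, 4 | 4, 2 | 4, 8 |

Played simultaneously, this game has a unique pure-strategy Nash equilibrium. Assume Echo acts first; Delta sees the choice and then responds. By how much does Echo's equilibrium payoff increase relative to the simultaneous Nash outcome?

Work backward from Delta's decision.
- Zero → Delta plays A1 (best of 2, 9, 5, 8, 2); Echo gets 2.
- Light → Delta plays A0 (best of 8, 2, 1, 6, 5); Echo gets 5.
- Medium → Delta plays A2 (best of 0, 0, 5, 2, 4); Echo gets 0.
- Heavy → Delta plays A2 (best of 2, 1, 9, 3, 4); Echo gets 8.
Among 2, 5, 0, 8, the best is 8 at Heavy. Subgame-perfect outcome: (A2, Heavy) with payoffs (9, 8).
Under simultaneous play:
Delta's best replies: Zero→A1; Light→A0; Medium→A2; Heavy→A2.
Echo's best replies: A0→Heavy; A1→Heavy; A2→Heavy; A3→Zero; A4→Heavy.
The unique mutual best reply is (A2, Heavy), giving (9, 8).
Echo's commitment gain: 8 − 8 = 0.

0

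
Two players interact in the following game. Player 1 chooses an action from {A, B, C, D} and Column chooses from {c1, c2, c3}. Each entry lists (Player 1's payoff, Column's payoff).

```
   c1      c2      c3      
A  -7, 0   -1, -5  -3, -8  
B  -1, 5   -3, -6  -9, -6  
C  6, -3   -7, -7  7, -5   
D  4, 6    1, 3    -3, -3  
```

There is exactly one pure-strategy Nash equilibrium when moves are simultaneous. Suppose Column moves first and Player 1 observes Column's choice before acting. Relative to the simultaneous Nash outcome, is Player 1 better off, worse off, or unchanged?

worse off

Solve by backward induction (Column leads).
- c1 → Player 1 plays C (best of -7, -1, 6, 4); Column gets -3.
- c2 → Player 1 plays D (best of -1, -3, -7, 1); Column gets 3.
- c3 → Player 1 plays C (best of -3, -9, 7, -3); Column gets -5.
Column's induced payoffs are -3, 3, -5, so Column commits to c2. Subgame-perfect outcome: (D, c2) with payoffs (1, 3).
Under simultaneous play:
Player 1's best replies: c1→C; c2→D; c3→C.
Column's best replies: A→c1; B→c1; C→c1; D→c1.
The unique mutual best reply is (C, c1), giving (6, -3).
Player 1 earns 1 sequentially versus 6 at the Nash outcome: worse off.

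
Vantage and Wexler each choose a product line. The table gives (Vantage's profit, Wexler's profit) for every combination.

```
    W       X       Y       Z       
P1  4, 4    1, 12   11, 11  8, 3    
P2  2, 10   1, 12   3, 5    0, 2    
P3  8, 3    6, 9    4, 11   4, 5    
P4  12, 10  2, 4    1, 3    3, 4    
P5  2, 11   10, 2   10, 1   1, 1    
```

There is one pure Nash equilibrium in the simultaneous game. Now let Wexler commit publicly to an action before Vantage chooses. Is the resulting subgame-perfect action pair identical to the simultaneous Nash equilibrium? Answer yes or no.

no

Backward induction with Wexler moving first.
- W: Vantage compares 4, 2, 8, 12, 2 and picks P4; Wexler would get 10.
- X: Vantage compares 1, 1, 6, 2, 10 and picks P5; Wexler would get 2.
- Y: Vantage compares 11, 3, 4, 1, 10 and picks P1; Wexler would get 11.
- Z: Vantage compares 8, 0, 4, 3, 1 and picks P1; Wexler would get 3.
Wexler's induced payoffs are 10, 2, 11, 3, so Wexler commits to Y. Subgame-perfect outcome: (P1, Y) with payoffs (11, 11).
Under simultaneous play:
Vantage's best replies: W→P4; X→P5; Y→P1; Z→P1.
Wexler's best replies: P1→X; P2→X; P3→Y; P4→W; P5→W.
Only (P4, W) has each player best-responding; Nash payoffs (12, 10).
Sequential outcome (P1, Y) differs from the Nash profile (P4, W).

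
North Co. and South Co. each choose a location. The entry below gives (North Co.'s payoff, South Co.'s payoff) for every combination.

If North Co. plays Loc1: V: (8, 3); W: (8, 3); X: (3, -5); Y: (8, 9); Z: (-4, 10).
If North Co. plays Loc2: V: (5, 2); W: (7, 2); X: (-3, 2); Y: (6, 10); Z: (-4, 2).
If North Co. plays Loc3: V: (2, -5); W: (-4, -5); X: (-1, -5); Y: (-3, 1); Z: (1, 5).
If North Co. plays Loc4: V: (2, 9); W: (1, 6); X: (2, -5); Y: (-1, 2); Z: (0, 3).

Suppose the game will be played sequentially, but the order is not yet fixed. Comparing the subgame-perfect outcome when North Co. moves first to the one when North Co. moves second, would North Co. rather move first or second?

second

If North Co. leads: South Co.'s best replies are Loc1→Z, Loc2→Y, Loc3→Z, Loc4→V; North Co.'s induced payoffs -4, 6, 1, 2; outcome (Loc2, Y), payoffs (6, 10).
If South Co. leads: North Co.'s best replies are V→Loc1, W→Loc1, X→Loc1, Y→Loc1, Z→Loc3; South Co.'s induced payoffs 3, 3, -5, 9, 5; outcome (Loc1, Y), payoffs (8, 9).
North Co. gets 6 moving first and 8 moving second, so North Co. prefers to move second.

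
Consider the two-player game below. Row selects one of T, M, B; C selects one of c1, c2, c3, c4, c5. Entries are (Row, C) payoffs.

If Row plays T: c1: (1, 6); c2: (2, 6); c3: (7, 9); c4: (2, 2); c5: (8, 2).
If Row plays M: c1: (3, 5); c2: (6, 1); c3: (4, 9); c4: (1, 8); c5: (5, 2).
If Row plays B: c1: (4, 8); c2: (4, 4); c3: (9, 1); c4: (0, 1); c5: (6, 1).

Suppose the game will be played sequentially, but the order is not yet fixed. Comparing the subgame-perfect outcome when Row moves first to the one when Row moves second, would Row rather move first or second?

first

If Row leads: C's best replies are T→c3, M→c3, B→c1; Row's induced payoffs 7, 4, 4; outcome (T, c3), payoffs (7, 9).
If C leads: Row's best replies are c1→B, c2→M, c3→B, c4→T, c5→T; C's induced payoffs 8, 1, 1, 2, 2; outcome (B, c1), payoffs (4, 8).
Row gets 7 moving first and 4 moving second, so Row prefers to move first.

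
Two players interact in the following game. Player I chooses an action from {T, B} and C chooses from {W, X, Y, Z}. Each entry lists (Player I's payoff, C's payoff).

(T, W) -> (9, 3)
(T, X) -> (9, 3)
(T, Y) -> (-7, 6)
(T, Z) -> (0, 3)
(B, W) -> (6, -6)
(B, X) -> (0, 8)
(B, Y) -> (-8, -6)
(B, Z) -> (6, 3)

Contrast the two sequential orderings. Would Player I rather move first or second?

first

If Player I leads: C's best replies are T→Y, B→X; Player I's induced payoffs -7, 0; outcome (B, X), payoffs (0, 8).
If C leads: Player I's best replies are W→T, X→T, Y→T, Z→B; C's induced payoffs 3, 3, 6, 3; outcome (T, Y), payoffs (-7, 6).
Player I gets 0 moving first and -7 moving second, so Player I prefers to move first.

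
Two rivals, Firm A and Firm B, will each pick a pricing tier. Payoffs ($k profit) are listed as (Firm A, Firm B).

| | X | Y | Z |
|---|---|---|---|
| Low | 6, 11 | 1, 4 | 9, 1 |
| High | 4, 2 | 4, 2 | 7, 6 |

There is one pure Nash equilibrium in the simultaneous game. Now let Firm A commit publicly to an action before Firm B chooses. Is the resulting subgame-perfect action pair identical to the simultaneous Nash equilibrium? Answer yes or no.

Backward induction with Firm A moving first.
- Low: BR = X, leader payoff 6.
- High: BR = Z, leader payoff 7.
Firm A's induced payoffs are 6, 7, so Firm A commits to High. Subgame-perfect outcome: (High, Z) with payoffs (7, 6).
Under simultaneous play:
Firm A's best replies: X→Low; Y→High; Z→Low.
Firm B's best replies: Low→X; High→Z.
Only (Low, X) has each player best-responding; Nash payoffs (6, 11).
Sequential outcome (High, Z) differs from the Nash profile (Low, X).

no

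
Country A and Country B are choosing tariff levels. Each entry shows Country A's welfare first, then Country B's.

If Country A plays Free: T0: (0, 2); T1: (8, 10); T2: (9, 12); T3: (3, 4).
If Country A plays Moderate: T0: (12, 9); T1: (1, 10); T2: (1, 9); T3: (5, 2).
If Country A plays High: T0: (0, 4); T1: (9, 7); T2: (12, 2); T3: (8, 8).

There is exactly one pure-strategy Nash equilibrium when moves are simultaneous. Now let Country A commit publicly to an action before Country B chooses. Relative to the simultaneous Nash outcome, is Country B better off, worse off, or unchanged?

Backward induction with Country A moving first.
- Free: Country B compares 2, 10, 12, 4 and picks T2; Country A would get 9.
- Moderate: Country B compares 9, 10, 9, 2 and picks T1; Country A would get 1.
- High: Country B compares 4, 7, 2, 8 and picks T3; Country A would get 8.
Maximizing over 9, 1, 8, Country A chooses Free. Subgame-perfect outcome: (Free, T2) with payoffs (9, 12).
For the simultaneous game, intersect best replies.
Country A's best replies: T0→Moderate; T1→High; T2→High; T3→High.
Country B's best replies: Free→T2; Moderate→T1; High→T3.
The unique mutual best reply is (High, T3), giving (8, 8).
Country B earns 12 sequentially versus 8 at the Nash outcome: better off.

better off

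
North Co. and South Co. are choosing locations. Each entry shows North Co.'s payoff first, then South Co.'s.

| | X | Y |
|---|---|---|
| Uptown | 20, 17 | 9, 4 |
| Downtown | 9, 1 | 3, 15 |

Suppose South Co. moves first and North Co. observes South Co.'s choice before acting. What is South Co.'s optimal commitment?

X

Backward induction with South Co. moving first.
- X → North Co. plays Uptown (best of 20, 9); South Co. gets 17.
- Y → North Co. plays Uptown (best of 9, 3); South Co. gets 4.
Maximizing over 17, 4, South Co. chooses X. Subgame-perfect outcome: (Uptown, X) with payoffs (20, 17).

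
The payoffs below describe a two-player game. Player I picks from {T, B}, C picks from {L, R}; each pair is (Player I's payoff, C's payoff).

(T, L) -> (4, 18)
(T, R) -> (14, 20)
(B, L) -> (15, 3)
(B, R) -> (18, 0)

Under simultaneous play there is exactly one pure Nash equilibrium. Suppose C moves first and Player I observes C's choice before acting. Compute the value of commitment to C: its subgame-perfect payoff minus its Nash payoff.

0

Solve by backward induction (C leads).
- L: Player I compares 4, 15 and picks B; C would get 3.
- R: Player I compares 14, 18 and picks B; C would get 0.
Among 3, 0, the best is 3 at L. Subgame-perfect outcome: (B, L) with payoffs (15, 3).
For the simultaneous game, intersect best replies.
Player I's best replies: L→B; R→B.
C's best replies: T→R; B→L.
The unique mutual best reply is (B, L), giving (15, 3).
C's commitment gain: 3 − 3 = 0.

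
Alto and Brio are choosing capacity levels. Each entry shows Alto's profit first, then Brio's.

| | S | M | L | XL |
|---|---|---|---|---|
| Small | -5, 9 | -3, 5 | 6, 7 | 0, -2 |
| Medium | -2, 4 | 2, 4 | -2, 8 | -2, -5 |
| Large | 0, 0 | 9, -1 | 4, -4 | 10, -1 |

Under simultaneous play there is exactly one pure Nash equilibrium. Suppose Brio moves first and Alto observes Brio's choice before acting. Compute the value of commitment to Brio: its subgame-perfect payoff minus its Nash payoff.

Backward induction with Brio moving first.
- S: Alto compares -5, -2, 0 and picks Large; Brio would get 0.
- M: Alto compares -3, 2, 9 and picks Large; Brio would get -1.
- L: Alto compares 6, -2, 4 and picks Small; Brio would get 7.
- XL: Alto compares 0, -2, 10 and picks Large; Brio would get -1.
Brio's induced payoffs are 0, -1, 7, -1, so Brio commits to L. Subgame-perfect outcome: (Small, L) with payoffs (6, 7).
For the simultaneous game, intersect best replies.
Alto's best replies: S→Large; M→Large; L→Small; XL→Large.
Brio's best replies: Small→S; Medium→L; Large→S.
Only (Large, S) has each player best-responding; Nash payoffs (0, 0).
Brio's commitment gain: 7 − 0 = 7.

7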